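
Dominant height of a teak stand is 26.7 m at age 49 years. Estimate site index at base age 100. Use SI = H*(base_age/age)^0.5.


Formula: SI = H_dom * (base_age / age)^0.5
Age ratio = 100 / 49 = 2.04082
sqrt(age_ratio) = 1.42857
SI = 26.7 * 1.42857 = 38.1 m

38.1


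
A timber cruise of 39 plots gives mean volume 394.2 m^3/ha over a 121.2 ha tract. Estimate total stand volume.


Formula: Total Volume = Mean Volume per ha * Total Area
Total Volume = 394.2 m^3/ha * 121.2 ha
Total Volume = 47777 m^3

47777


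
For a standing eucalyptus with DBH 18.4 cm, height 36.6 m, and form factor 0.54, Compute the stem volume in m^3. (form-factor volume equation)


Formula: V = pi * (DBH/200)^2 * H * ff
Radius = DBH/200 = 18.4/200 = 0.092 m
Radius^2 = 0.092^2 = 0.008464 m^2
V = pi * 0.008464 * 36.6 * 0.54
V = 0.526 m^3

0.526


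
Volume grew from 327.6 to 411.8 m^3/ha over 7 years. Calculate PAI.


Formula: PAI = (V_T2 - V_T1) / (T2 - T1)
Volume increment = 411.8 - 327.6 = 84.2 m^3/ha
PAI = 84.2 / 7 = 12.03 m^3/ha/year

12.03


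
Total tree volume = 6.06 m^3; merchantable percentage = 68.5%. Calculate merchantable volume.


Formula: MV = V_total * (merchantable_pct / 100)
Merchantable fraction = 68.5% / 100 = 0.685
MV = 6.06 m^3 * 0.685 = 4.151 m^3

4.151


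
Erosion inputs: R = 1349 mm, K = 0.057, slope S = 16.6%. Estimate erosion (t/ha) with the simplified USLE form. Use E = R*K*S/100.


Formula: E = R * K * S / 100  (simplified USLE)
R * K = 1349 * 0.057 = 76.893
E = 76.893 * 16.6 / 100 = 12.76 t/ha

12.76


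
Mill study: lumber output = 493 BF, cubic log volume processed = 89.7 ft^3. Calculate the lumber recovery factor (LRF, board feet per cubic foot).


Formula: LRF = Lumber Output (BF) / Log Input (ft^3)
LRF = 493 BF / 89.7 ft^3
LRF = 5.5 BF/ft^3

5.5


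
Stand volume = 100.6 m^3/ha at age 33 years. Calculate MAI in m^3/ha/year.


Formula: MAI = Total Volume / Stand Age
MAI = 100.6 m^3/ha / 33 years
MAI = 3.05 m^3/ha/year

3.05


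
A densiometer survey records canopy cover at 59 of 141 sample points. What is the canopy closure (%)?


Formula: Canopy closure = covered points / total points * 100
Closure = 59 / 141 * 100
Closure = 0.4184 * 100 = 41.8%

41.8


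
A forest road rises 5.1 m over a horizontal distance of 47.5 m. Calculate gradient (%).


Formula: Gradient = rise / run * 100
Gradient = 5.1 / 47.5 * 100 = 10.7%

10.7


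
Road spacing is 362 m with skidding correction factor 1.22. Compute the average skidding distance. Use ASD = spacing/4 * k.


Formula: ASD = (spacing / 4) * correction
Uncorrected distance = spacing / 4 = 362 / 4 = 90.5 m
ASD = 90.5 * 1.22 = 110 m

110


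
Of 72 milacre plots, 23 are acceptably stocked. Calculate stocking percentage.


Formula: Stocking % = stocked plots / total plots * 100
Stocking = 23 / 72 * 100
Stocking = 0.3194 * 100 = 31.9%

31.9


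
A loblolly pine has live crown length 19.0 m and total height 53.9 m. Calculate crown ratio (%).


Formula: Crown Ratio = (Crown Length / Total Height) * 100
CR = (19.0 m / 53.9 m) * 100
CR = 0.3525 * 100 = 35.3%

35.3


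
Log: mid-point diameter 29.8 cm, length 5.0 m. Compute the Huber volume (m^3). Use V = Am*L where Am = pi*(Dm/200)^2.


Huber: V = Am * L,  Am = pi*(Dm/200)^2
Am = pi*(29.8/200)^2 = 0.069746 m^2
V = 0.069746*5.0 = 0.3487 m^3

0.3487


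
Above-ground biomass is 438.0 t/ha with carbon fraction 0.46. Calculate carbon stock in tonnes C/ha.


Formula: Carbon Stock = Biomass * Carbon Fraction
C = 438.0 t/ha * 0.46
C = 201.5 t C/ha

201.5


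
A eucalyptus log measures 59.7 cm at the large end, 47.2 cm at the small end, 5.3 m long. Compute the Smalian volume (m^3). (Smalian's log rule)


Smalian: V = (A1 + A2)/2 * L,  A = pi*(D/200)^2
A1 = pi*(59.7/200)^2 = 0.279923 m^2
A2 = pi*(47.2/200)^2 = 0.174974 m^2
V = (0.279923+0.174974)/2*5.3 = 1.2055 m^3

1.2055


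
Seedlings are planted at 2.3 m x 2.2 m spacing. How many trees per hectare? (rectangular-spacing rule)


Formula: TPH = 10000 m^2/ha / (spacing_x * spacing_y)
Area per tree = 2.3 m * 2.2 m = 5.06 m^2
TPH = 10000 / 5.06 = 1976 trees/ha

1976


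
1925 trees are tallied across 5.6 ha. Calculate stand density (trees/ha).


Formula: Stand Density = N_trees / Area_ha
Density = 1925 trees / 5.6 ha
Density = 344 trees/ha

344


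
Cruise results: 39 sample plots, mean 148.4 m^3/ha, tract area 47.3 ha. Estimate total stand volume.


Formula: Total Volume = Mean Volume per ha * Total Area
Total Volume = 148.4 m^3/ha * 47.3 ha
Total Volume = 7019 m^3

7019


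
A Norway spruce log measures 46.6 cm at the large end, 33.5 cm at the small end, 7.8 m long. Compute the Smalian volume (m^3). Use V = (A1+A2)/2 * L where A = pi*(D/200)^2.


Smalian: V = (A1 + A2)/2 * L,  A = pi*(D/200)^2
A1 = pi*(46.6/200)^2 = 0.170554 m^2
A2 = pi*(33.5/200)^2 = 0.088141 m^2
V = (0.170554+0.088141)/2*7.8 = 1.0089 m^3

1.0089


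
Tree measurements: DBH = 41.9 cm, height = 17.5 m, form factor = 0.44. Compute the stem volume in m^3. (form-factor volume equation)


Formula: V = pi * (DBH/200)^2 * H * ff
Radius = DBH/200 = 41.9/200 = 0.2095 m
Radius^2 = 0.2095^2 = 0.04389025 m^2
V = pi * 0.04389025 * 17.5 * 0.44
V = 1.062 m^3

1.062


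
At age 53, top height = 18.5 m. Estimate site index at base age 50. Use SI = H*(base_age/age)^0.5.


Formula: SI = H_dom * (base_age / age)^0.5
Age ratio = 50 / 53 = 0.9434
sqrt(age_ratio) = 0.97129
SI = 18.5 * 0.97129 = 18.0 m

18.0


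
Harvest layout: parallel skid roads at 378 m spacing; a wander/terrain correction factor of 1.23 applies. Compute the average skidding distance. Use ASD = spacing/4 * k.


Formula: ASD = (spacing / 4) * correction
Uncorrected distance = spacing / 4 = 378 / 4 = 94.5 m
ASD = 94.5 * 1.23 = 116 m

116


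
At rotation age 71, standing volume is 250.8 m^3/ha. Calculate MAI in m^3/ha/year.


Formula: MAI = Total Volume / Stand Age
MAI = 250.8 m^3/ha / 71 years
MAI = 3.53 m^3/ha/year

3.53


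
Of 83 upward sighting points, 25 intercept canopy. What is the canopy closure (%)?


Formula: Canopy closure = covered points / total points * 100
Closure = 25 / 83 * 100
Closure = 0.3012 * 100 = 30.1%

30.1


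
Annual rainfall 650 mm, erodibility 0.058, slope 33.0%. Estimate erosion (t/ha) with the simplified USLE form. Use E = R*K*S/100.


Formula: E = R * K * S / 100  (simplified USLE)
R * K = 650 * 0.058 = 37.7
E = 37.7 * 33.0 / 100 = 12.44 t/ha

12.44


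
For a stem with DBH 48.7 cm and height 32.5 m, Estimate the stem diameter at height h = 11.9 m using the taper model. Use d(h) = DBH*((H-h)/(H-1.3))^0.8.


Taper: d(h) = DBH * ((H - h) / (H - 1.3))^0.8
Numerator = H - h = 32.5 - 11.9 = 20.6 m
Denominator = H - 1.3 = 32.5 - 1.3 = 31.2 m
Ratio = 20.6 / 31.2 = 0.66026
d = 48.7 * 0.66026^0.8 = 34.9 cm

34.9


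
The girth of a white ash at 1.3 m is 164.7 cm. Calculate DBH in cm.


Formula: DBH = C / pi
DBH = 164.7 / pi
pi = 3.14159...
DBH = 52.4 cm

52.4


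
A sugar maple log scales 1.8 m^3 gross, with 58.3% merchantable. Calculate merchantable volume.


Formula: MV = V_total * (merchantable_pct / 100)
Merchantable fraction = 58.3% / 100 = 0.583
MV = 1.8 m^3 * 0.583 = 1.049 m^3

1.049


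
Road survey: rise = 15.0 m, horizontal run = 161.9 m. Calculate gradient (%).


Formula: Gradient = rise / run * 100
Gradient = 15.0 / 161.9 * 100 = 9.3%

9.3


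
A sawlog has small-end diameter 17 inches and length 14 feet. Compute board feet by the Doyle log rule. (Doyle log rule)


Doyle: BF = (D - 4)^2 * L / 16
Adjusted diameter = 17 - 4 = 13 in
(D-4)^2 = 13^2 = 169
BF = 169 * 14 / 16 = 148 BF

148


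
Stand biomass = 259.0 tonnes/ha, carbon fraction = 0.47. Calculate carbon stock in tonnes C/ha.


Formula: Carbon Stock = Biomass * Carbon Fraction
C = 259.0 t/ha * 0.47
C = 121.7 t C/ha

121.7


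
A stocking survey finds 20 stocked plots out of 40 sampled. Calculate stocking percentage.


Formula: Stocking % = stocked plots / total plots * 100
Stocking = 20 / 40 * 100
Stocking = 0.5 * 100 = 50.0%

50.0


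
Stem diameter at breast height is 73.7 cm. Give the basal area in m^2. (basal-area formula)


Formula: BA = pi * (DBH/2)^2 / 10000  (cm^2 to m^2)
Radius = DBH/2 = 73.7/2 = 36.85 cm
BA = pi * 36.85^2 / 10000
   = 4266.0394 cm^2 / 10000
   = 0.4266 m^2

0.4266


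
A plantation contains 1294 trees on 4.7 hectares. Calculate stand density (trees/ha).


Formula: Stand Density = N_trees / Area_ha
Density = 1294 trees / 4.7 ha
Density = 275 trees/ha

275


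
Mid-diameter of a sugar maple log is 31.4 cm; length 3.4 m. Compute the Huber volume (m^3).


Huber: V = Am * L,  Am = pi*(Dm/200)^2
Am = pi*(31.4/200)^2 = 0.077437 m^2
V = 0.077437*3.4 = 0.2633 m^3

0.2633


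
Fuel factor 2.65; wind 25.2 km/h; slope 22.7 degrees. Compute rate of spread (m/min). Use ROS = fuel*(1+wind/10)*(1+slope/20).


Formula: ROS = fuel * (1 + wind/10) * (1 + slope/20)
Wind factor = 1 + 25.2/10 = 3.52
Slope factor = 1 + 22.7/20 = 2.135
ROS = 2.65 * 3.52 * 2.135 = 19.92 m/min

19.92


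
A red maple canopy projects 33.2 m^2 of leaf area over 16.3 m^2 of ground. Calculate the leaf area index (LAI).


Formula: LAI = total leaf area / ground area  (dimensionless)
LAI = 33.2 m^2 / 16.3 m^2
LAI = 2.04

2.04


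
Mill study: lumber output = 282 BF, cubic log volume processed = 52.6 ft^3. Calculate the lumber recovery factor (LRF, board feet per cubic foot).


Formula: LRF = Lumber Output (BF) / Log Input (ft^3)
LRF = 282 BF / 52.6 ft^3
LRF = 5.36 BF/ft^3

5.36


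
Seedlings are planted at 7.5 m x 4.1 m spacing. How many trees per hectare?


Formula: TPH = 10000 m^2/ha / (spacing_x * spacing_y)
Area per tree = 7.5 m * 4.1 m = 30.75 m^2
TPH = 10000 / 30.75 = 325 trees/ha

325


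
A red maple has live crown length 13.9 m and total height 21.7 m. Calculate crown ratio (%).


Formula: Crown Ratio = (Crown Length / Total Height) * 100
CR = (13.9 m / 21.7 m) * 100
CR = 0.6406 * 100 = 64.1%

64.1


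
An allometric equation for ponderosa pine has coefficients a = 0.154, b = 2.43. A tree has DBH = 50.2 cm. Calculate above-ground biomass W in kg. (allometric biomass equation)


Formula: W = a * DBH^b  (allometric power law)
DBH^b = 50.2^2.43 = 13574.0684
W = 0.154 * 13574.0684 = 2090.4 kg

2090.4


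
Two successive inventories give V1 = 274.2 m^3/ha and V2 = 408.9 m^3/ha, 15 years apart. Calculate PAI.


Formula: PAI = (V_T2 - V_T1) / (T2 - T1)
Volume increment = 408.9 - 274.2 = 134.7 m^3/ha
PAI = 134.7 / 15 = 8.98 m^3/ha/year

8.98


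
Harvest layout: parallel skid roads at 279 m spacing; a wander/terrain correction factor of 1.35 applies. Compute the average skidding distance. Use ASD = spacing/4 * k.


Formula: ASD = (spacing / 4) * correction
Uncorrected distance = spacing / 4 = 279 / 4 = 69.75 m
ASD = 69.75 * 1.35 = 94 m

94


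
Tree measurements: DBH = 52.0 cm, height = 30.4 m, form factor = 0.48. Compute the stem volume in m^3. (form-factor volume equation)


Formula: V = pi * (DBH/200)^2 * H * ff
Radius = DBH/200 = 52.0/200 = 0.26 m
Radius^2 = 0.26^2 = 0.0676 m^2
V = pi * 0.0676 * 30.4 * 0.48
V = 3.099 m^3

3.099


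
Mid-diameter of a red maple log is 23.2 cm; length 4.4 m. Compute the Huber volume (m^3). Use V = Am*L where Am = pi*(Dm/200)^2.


Huber: V = Am * L,  Am = pi*(Dm/200)^2
Am = pi*(23.2/200)^2 = 0.042273 m^2
V = 0.042273*4.4 = 0.186 m^3

0.186


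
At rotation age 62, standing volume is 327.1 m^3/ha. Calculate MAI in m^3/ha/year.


Formula: MAI = Total Volume / Stand Age
MAI = 327.1 m^3/ha / 62 years
MAI = 5.28 m^3/ha/year

5.28


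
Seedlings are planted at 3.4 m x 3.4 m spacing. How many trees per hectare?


Formula: TPH = 10000 m^2/ha / (spacing_x * spacing_y)
Area per tree = 3.4 m * 3.4 m = 11.56 m^2
TPH = 10000 / 11.56 = 865 trees/ha

865


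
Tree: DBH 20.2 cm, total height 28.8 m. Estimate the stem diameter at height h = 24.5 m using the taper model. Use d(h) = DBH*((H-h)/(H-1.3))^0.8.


Taper: d(h) = DBH * ((H - h) / (H - 1.3))^0.8
Numerator = H - h = 28.8 - 24.5 = 4.3 m
Denominator = H - 1.3 = 28.8 - 1.3 = 27.5 m
Ratio = 4.3 / 27.5 = 0.15636
d = 20.2 * 0.15636^0.8 = 4.6 cm

4.6


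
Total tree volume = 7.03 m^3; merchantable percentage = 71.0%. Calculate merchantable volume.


Formula: MV = V_total * (merchantable_pct / 100)
Merchantable fraction = 71.0% / 100 = 0.71
MV = 7.03 m^3 * 0.71 = 4.991 m^3

4.991


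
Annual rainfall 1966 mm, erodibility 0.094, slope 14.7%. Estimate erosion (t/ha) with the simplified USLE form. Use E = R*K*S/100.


Formula: E = R * K * S / 100  (simplified USLE)
R * K = 1966 * 0.094 = 184.804
E = 184.804 * 14.7 / 100 = 27.17 t/ha

27.17


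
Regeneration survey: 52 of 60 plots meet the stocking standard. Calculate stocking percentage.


Formula: Stocking % = stocked plots / total plots * 100
Stocking = 52 / 60 * 100
Stocking = 0.8667 * 100 = 86.7%

86.7


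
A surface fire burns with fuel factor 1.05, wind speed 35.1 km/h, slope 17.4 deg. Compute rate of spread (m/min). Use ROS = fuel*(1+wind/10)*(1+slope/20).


Formula: ROS = fuel * (1 + wind/10) * (1 + slope/20)
Wind factor = 1 + 35.1/10 = 4.51
Slope factor = 1 + 17.4/20 = 1.87
ROS = 1.05 * 4.51 * 1.87 = 8.86 m/min

8.86


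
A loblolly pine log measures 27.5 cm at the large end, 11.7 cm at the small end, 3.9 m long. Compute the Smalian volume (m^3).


Smalian: V = (A1 + A2)/2 * L,  A = pi*(D/200)^2
A1 = pi*(27.5/200)^2 = 0.059396 m^2
A2 = pi*(11.7/200)^2 = 0.010751 m^2
V = (0.059396+0.010751)/2*3.9 = 0.1368 m^3

0.1368


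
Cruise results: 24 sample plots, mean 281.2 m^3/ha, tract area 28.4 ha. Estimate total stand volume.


Formula: Total Volume = Mean Volume per ha * Total Area
Total Volume = 281.2 m^3/ha * 28.4 ha
Total Volume = 7986 m^3

7986


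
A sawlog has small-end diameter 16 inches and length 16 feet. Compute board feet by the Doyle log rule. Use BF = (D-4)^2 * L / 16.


Doyle: BF = (D - 4)^2 * L / 16
Adjusted diameter = 16 - 4 = 12 in
(D-4)^2 = 12^2 = 144
BF = 144 * 16 / 16 = 144 BF

144


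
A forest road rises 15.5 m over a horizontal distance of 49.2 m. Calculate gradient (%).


Formula: Gradient = rise / run * 100
Gradient = 15.5 / 49.2 * 100 = 31.5%

31.5


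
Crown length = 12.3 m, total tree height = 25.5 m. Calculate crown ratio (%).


Formula: Crown Ratio = (Crown Length / Total Height) * 100
CR = (12.3 m / 25.5 m) * 100
CR = 0.4824 * 100 = 48.2%

48.2


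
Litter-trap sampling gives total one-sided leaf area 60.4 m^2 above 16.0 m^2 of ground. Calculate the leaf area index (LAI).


Formula: LAI = total leaf area / ground area  (dimensionless)
LAI = 60.4 m^2 / 16.0 m^2
LAI = 3.78

3.78


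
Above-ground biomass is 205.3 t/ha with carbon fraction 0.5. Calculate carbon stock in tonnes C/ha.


Formula: Carbon Stock = Biomass * Carbon Fraction
C = 205.3 t/ha * 0.5
C = 102.7 t C/ha

102.7


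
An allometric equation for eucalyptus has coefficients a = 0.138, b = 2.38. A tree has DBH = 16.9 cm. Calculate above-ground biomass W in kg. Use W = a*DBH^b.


Formula: W = a * DBH^b  (allometric power law)
DBH^b = 16.9^2.38 = 836.3159
W = 0.138 * 836.3159 = 115.4 kg

115.4


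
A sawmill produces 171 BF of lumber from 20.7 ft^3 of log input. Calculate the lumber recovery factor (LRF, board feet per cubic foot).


Formula: LRF = Lumber Output (BF) / Log Input (ft^3)
LRF = 171 BF / 20.7 ft^3
LRF = 8.26 BF/ft^3

8.26


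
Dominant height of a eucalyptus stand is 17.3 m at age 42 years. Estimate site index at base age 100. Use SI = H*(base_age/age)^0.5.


Formula: SI = H_dom * (base_age / age)^0.5
Age ratio = 100 / 42 = 2.38095
sqrt(age_ratio) = 1.54303
SI = 17.3 * 1.54303 = 26.7 m

26.7


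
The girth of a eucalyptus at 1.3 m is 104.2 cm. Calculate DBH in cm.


Formula: DBH = C / pi
DBH = 104.2 / pi
pi = 3.14159...
DBH = 33.2 cm

33.2


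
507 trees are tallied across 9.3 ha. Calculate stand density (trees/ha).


Formula: Stand Density = N_trees / Area_ha
Density = 507 trees / 9.3 ha
Density = 55 trees/ha

55


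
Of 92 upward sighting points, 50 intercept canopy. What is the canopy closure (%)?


Formula: Canopy closure = covered points / total points * 100
Closure = 50 / 92 * 100
Closure = 0.5435 * 100 = 54.3%

54.3


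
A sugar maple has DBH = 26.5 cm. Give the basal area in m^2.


Formula: BA = pi * (DBH/2)^2 / 10000  (cm^2 to m^2)
Radius = DBH/2 = 26.5/2 = 13.25 cm
BA = pi * 13.25^2 / 10000
   = 551.5459 cm^2 / 10000
   = 0.0552 m^2

0.0552


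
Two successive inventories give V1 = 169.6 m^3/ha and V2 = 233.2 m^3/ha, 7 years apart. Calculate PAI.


Formula: PAI = (V_T2 - V_T1) / (T2 - T1)
Volume increment = 233.2 - 169.6 = 63.6 m^3/ha
PAI = 63.6 / 7 = 9.09 m^3/ha/year

9.09


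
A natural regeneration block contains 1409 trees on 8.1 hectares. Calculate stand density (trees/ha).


Formula: Stand Density = N_trees / Area_ha
Density = 1409 trees / 8.1 ha
Density = 174 trees/ha

174


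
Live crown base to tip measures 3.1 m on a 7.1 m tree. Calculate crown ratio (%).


Formula: Crown Ratio = (Crown Length / Total Height) * 100
CR = (3.1 m / 7.1 m) * 100
CR = 0.4366 * 100 = 43.7%

43.7


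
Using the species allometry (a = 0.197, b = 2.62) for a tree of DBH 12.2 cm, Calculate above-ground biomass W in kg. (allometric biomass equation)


Formula: W = a * DBH^b  (allometric power law)
DBH^b = 12.2^2.62 = 701.8798
W = 0.197 * 701.8798 = 138.3 kg

138.3


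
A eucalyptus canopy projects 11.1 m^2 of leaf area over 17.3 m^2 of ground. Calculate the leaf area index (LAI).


Formula: LAI = total leaf area / ground area  (dimensionless)
LAI = 11.1 m^2 / 17.3 m^2
LAI = 0.64

0.64


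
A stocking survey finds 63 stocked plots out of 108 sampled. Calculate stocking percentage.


Formula: Stocking % = stocked plots / total plots * 100
Stocking = 63 / 108 * 100
Stocking = 0.5833 * 100 = 58.3%

58.3


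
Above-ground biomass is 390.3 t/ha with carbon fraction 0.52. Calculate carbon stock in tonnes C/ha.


Formula: Carbon Stock = Biomass * Carbon Fraction
C = 390.3 t/ha * 0.52
C = 203.0 t C/ha

203.0


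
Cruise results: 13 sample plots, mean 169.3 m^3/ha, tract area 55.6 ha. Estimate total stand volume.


Formula: Total Volume = Mean Volume per ha * Total Area
Total Volume = 169.3 m^3/ha * 55.6 ha
Total Volume = 9413 m^3

9413


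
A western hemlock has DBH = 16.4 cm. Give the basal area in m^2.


Formula: BA = pi * (DBH/2)^2 / 10000  (cm^2 to m^2)
Radius = DBH/2 = 16.4/2 = 8.2 cm
BA = pi * 8.2^2 / 10000
   = 211.2407 cm^2 / 10000
   = 0.0211 m^2

0.0211


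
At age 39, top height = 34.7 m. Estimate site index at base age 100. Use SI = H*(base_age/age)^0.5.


Formula: SI = H_dom * (base_age / age)^0.5
Age ratio = 100 / 39 = 2.5641
sqrt(age_ratio) = 1.60128
SI = 34.7 * 1.60128 = 55.6 m

55.6


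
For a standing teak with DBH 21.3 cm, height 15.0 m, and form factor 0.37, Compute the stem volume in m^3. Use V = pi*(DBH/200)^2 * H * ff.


Formula: V = pi * (DBH/200)^2 * H * ff
Radius = DBH/200 = 21.3/200 = 0.1065 m
Radius^2 = 0.1065^2 = 0.01134225 m^2
V = pi * 0.01134225 * 15.0 * 0.37
V = 0.198 m^3

0.198


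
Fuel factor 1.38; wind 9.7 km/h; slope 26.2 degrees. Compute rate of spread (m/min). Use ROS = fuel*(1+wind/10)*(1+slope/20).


Formula: ROS = fuel * (1 + wind/10) * (1 + slope/20)
Wind factor = 1 + 9.7/10 = 1.97
Slope factor = 1 + 26.2/20 = 2.31
ROS = 1.38 * 1.97 * 2.31 = 6.28 m/min

6.28


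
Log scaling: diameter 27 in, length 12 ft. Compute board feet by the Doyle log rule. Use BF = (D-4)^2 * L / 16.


Doyle: BF = (D - 4)^2 * L / 16
Adjusted diameter = 27 - 4 = 23 in
(D-4)^2 = 23^2 = 529
BF = 529 * 12 / 16 = 397 BF

397


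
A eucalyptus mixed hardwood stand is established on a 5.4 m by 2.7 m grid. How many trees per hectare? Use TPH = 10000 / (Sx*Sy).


Formula: TPH = 10000 m^2/ha / (spacing_x * spacing_y)
Area per tree = 5.4 m * 2.7 m = 14.58 m^2
TPH = 10000 / 14.58 = 686 trees/ha

686


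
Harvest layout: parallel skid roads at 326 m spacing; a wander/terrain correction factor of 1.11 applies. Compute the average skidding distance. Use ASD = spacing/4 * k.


Formula: ASD = (spacing / 4) * correction
Uncorrected distance = spacing / 4 = 326 / 4 = 81.5 m
ASD = 81.5 * 1.11 = 90 m

90


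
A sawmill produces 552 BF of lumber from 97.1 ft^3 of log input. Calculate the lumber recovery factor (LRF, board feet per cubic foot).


Formula: LRF = Lumber Output (BF) / Log Input (ft^3)
LRF = 552 BF / 97.1 ft^3
LRF = 5.68 BF/ft^3

5.68


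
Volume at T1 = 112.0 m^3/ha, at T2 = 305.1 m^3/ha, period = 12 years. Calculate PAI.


Formula: PAI = (V_T2 - V_T1) / (T2 - T1)
Volume increment = 305.1 - 112.0 = 193.1 m^3/ha
PAI = 193.1 / 12 = 16.09 m^3/ha/year

16.09


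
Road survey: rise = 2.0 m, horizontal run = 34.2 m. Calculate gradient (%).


Formula: Gradient = rise / run * 100
Gradient = 2.0 / 34.2 * 100 = 5.8%

5.8


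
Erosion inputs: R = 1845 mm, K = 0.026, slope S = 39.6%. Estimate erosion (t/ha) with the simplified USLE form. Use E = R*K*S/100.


Formula: E = R * K * S / 100  (simplified USLE)
R * K = 1845 * 0.026 = 47.97
E = 47.97 * 39.6 / 100 = 19.0 t/ha

19.0


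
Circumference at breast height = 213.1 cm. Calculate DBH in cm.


Formula: DBH = C / pi
DBH = 213.1 / pi
pi = 3.14159...
DBH = 67.8 cm

67.8


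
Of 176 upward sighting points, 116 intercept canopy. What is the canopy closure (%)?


Formula: Canopy closure = covered points / total points * 100
Closure = 116 / 176 * 100
Closure = 0.6591 * 100 = 65.9%

65.9


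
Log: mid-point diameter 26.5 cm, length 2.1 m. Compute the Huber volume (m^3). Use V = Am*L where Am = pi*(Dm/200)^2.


Huber: V = Am * L,  Am = pi*(Dm/200)^2
Am = pi*(26.5/200)^2 = 0.055155 m^2
V = 0.055155*2.1 = 0.1158 m^3

0.1158


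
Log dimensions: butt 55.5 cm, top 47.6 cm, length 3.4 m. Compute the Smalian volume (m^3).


Smalian: V = (A1 + A2)/2 * L,  A = pi*(D/200)^2
A1 = pi*(55.5/200)^2 = 0.241922 m^2
A2 = pi*(47.6/200)^2 = 0.177952 m^2
V = (0.241922+0.177952)/2*3.4 = 0.7138 m^3

0.7138


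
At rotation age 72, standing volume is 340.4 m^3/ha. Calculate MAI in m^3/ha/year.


Formula: MAI = Total Volume / Stand Age
MAI = 340.4 m^3/ha / 72 years
MAI = 4.73 m^3/ha/year

4.73


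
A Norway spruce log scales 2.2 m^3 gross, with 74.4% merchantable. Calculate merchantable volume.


Formula: MV = V_total * (merchantable_pct / 100)
Merchantable fraction = 74.4% / 100 = 0.744
MV = 2.2 m^3 * 0.744 = 1.637 m^3

1.637


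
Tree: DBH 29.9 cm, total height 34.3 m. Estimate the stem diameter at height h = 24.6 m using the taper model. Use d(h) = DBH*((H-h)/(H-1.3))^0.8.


Taper: d(h) = DBH * ((H - h) / (H - 1.3))^0.8
Numerator = H - h = 34.3 - 24.6 = 9.7 m
Denominator = H - 1.3 = 34.3 - 1.3 = 33.0 m
Ratio = 9.7 / 33.0 = 0.29394
d = 29.9 * 0.29394^0.8 = 11.2 cm

11.2


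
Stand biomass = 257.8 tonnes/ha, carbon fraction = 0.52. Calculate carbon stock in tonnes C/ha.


Formula: Carbon Stock = Biomass * Carbon Fraction
C = 257.8 t/ha * 0.52
C = 134.1 t C/ha

134.1


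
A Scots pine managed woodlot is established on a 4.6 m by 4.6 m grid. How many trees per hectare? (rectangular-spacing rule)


Formula: TPH = 10000 m^2/ha / (spacing_x * spacing_y)
Area per tree = 4.6 m * 4.6 m = 21.16 m^2
TPH = 10000 / 21.16 = 473 trees/ha

473


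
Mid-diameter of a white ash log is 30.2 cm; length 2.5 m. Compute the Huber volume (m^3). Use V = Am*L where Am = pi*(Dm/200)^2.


Huber: V = Am * L,  Am = pi*(Dm/200)^2
Am = pi*(30.2/200)^2 = 0.071631 m^2
V = 0.071631*2.5 = 0.1791 m^3

0.1791


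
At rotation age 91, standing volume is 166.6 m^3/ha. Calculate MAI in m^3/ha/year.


Formula: MAI = Total Volume / Stand Age
MAI = 166.6 m^3/ha / 91 years
MAI = 1.83 m^3/ha/year

1.83


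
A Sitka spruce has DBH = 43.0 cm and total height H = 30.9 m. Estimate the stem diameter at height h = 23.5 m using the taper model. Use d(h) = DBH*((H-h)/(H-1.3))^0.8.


Taper: d(h) = DBH * ((H - h) / (H - 1.3))^0.8
Numerator = H - h = 30.9 - 23.5 = 7.4 m
Denominator = H - 1.3 = 30.9 - 1.3 = 29.6 m
Ratio = 7.4 / 29.6 = 0.25
d = 43.0 * 0.25^0.8 = 14.2 cm

14.2


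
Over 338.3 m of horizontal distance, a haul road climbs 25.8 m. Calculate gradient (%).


Formula: Gradient = rise / run * 100
Gradient = 25.8 / 338.3 * 100 = 7.6%

7.6


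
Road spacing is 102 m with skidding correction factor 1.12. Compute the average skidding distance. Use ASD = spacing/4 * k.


Formula: ASD = (spacing / 4) * correction
Uncorrected distance = spacing / 4 = 102 / 4 = 25.5 m
ASD = 25.5 * 1.12 = 29 m

29


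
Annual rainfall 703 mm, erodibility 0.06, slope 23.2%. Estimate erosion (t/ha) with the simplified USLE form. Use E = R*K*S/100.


Formula: E = R * K * S / 100  (simplified USLE)
R * K = 703 * 0.06 = 42.18
E = 42.18 * 23.2 / 100 = 9.79 t/ha

9.79


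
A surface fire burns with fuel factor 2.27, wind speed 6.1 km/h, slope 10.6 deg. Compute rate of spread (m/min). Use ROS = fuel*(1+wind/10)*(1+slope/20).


Formula: ROS = fuel * (1 + wind/10) * (1 + slope/20)
Wind factor = 1 + 6.1/10 = 1.61
Slope factor = 1 + 10.6/20 = 1.53
ROS = 2.27 * 1.61 * 1.53 = 5.59 m/min

5.59


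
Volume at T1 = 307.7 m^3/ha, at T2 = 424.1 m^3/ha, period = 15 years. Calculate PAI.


Formula: PAI = (V_T2 - V_T1) / (T2 - T1)
Volume increment = 424.1 - 307.7 = 116.4 m^3/ha
PAI = 116.4 / 15 = 7.76 m^3/ha/year

7.76


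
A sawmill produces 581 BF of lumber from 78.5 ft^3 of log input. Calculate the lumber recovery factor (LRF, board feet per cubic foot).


Formula: LRF = Lumber Output (BF) / Log Input (ft^3)
LRF = 581 BF / 78.5 ft^3
LRF = 7.4 BF/ft^3

7.4


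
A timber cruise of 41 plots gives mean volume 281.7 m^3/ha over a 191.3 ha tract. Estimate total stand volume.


Formula: Total Volume = Mean Volume per ha * Total Area
Total Volume = 281.7 m^3/ha * 191.3 ha
Total Volume = 53889 m^3

53889


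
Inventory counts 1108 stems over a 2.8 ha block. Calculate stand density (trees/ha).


Formula: Stand Density = N_trees / Area_ha
Density = 1108 trees / 2.8 ha
Density = 396 trees/ha

396


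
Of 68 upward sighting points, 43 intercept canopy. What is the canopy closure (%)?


Formula: Canopy closure = covered points / total points * 100
Closure = 43 / 68 * 100
Closure = 0.6324 * 100 = 63.2%

63.2


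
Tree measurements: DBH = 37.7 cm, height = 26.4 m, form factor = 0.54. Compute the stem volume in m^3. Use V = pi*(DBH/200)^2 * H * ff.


Formula: V = pi * (DBH/200)^2 * H * ff
Radius = DBH/200 = 37.7/200 = 0.1885 m
Radius^2 = 0.1885^2 = 0.03553225 m^2
V = pi * 0.03553225 * 26.4 * 0.54
V = 1.591 m^3

1.591


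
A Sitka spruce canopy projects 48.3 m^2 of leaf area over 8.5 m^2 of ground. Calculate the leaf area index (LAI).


Formula: LAI = total leaf area / ground area  (dimensionless)
LAI = 48.3 m^2 / 8.5 m^2
LAI = 5.68

5.68


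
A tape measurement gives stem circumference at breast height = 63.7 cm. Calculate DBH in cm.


Formula: DBH = C / pi
DBH = 63.7 / pi
pi = 3.14159...
DBH = 20.3 cm

20.3


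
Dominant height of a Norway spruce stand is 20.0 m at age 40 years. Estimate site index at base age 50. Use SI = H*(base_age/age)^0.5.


Formula: SI = H_dom * (base_age / age)^0.5
Age ratio = 50 / 40 = 1.25
sqrt(age_ratio) = 1.11803
SI = 20.0 * 1.11803 = 22.4 m

22.4


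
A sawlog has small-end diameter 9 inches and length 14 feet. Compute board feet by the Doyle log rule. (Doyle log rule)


Doyle: BF = (D - 4)^2 * L / 16
Adjusted diameter = 9 - 4 = 5 in
(D-4)^2 = 5^2 = 25
BF = 25 * 14 / 16 = 22 BF

22


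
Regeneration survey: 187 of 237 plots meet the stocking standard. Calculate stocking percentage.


Formula: Stocking % = stocked plots / total plots * 100
Stocking = 187 / 237 * 100
Stocking = 0.789 * 100 = 78.9%

78.9


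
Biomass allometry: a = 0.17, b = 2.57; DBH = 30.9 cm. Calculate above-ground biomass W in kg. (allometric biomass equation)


Formula: W = a * DBH^b  (allometric power law)
DBH^b = 30.9^2.57 = 6748.2831
W = 0.17 * 6748.2831 = 1147.2 kg

1147.2


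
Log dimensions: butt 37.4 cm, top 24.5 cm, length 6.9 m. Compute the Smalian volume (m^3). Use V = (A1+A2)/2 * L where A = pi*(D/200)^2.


Smalian: V = (A1 + A2)/2 * L,  A = pi*(D/200)^2
A1 = pi*(37.4/200)^2 = 0.109858 m^2
A2 = pi*(24.5/200)^2 = 0.047144 m^2
V = (0.109858+0.047144)/2*6.9 = 0.5417 m^3

0.5417


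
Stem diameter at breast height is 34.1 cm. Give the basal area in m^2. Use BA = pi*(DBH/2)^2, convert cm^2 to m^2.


Formula: BA = pi * (DBH/2)^2 / 10000  (cm^2 to m^2)
Radius = DBH/2 = 34.1/2 = 17.05 cm
BA = pi * 17.05^2 / 10000
   = 913.2688 cm^2 / 10000
   = 0.0913 m^2

0.0913


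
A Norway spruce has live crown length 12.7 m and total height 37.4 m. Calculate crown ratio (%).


Formula: Crown Ratio = (Crown Length / Total Height) * 100
CR = (12.7 m / 37.4 m) * 100
CR = 0.3396 * 100 = 34.0%

34.0


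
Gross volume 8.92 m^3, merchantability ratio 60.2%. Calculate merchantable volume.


Formula: MV = V_total * (merchantable_pct / 100)
Merchantable fraction = 60.2% / 100 = 0.602
MV = 8.92 m^3 * 0.602 = 5.37 m^3

5.37


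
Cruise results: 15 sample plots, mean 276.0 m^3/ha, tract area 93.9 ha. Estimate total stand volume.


Formula: Total Volume = Mean Volume per ha * Total Area
Total Volume = 276.0 m^3/ha * 93.9 ha
Total Volume = 25916 m^3

25916


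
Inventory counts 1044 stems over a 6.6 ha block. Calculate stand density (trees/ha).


Formula: Stand Density = N_trees / Area_ha
Density = 1044 trees / 6.6 ha
Density = 158 trees/ha

158


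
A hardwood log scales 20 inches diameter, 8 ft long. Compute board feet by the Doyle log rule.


Doyle: BF = (D - 4)^2 * L / 16
Adjusted diameter = 20 - 4 = 16 in
(D-4)^2 = 16^2 = 256
BF = 256 * 8 / 16 = 128 BF

128


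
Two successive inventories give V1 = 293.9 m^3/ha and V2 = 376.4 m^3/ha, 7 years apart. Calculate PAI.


Formula: PAI = (V_T2 - V_T1) / (T2 - T1)
Volume increment = 376.4 - 293.9 = 82.5 m^3/ha
PAI = 82.5 / 7 = 11.79 m^3/ha/year

11.79


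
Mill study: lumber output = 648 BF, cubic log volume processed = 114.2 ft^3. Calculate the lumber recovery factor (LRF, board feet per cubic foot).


Formula: LRF = Lumber Output (BF) / Log Input (ft^3)
LRF = 648 BF / 114.2 ft^3
LRF = 5.67 BF/ft^3

5.67


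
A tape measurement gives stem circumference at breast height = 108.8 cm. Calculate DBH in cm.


Formula: DBH = C / pi
DBH = 108.8 / pi
pi = 3.14159...
DBH = 34.6 cm

34.6


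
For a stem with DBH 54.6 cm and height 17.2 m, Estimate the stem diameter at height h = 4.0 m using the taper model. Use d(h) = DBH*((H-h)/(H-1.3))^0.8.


Taper: d(h) = DBH * ((H - h) / (H - 1.3))^0.8
Numerator = H - h = 17.2 - 4.0 = 13.2 m
Denominator = H - 1.3 = 17.2 - 1.3 = 15.9 m
Ratio = 13.2 / 15.9 = 0.83019
d = 54.6 * 0.83019^0.8 = 47.0 cm

47.0


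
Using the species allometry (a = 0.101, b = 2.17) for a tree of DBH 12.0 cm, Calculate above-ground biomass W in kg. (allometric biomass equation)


Formula: W = a * DBH^b  (allometric power law)
DBH^b = 12.0^2.17 = 219.6966
W = 0.101 * 219.6966 = 22.2 kg

22.2


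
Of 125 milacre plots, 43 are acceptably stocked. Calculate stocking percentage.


Formula: Stocking % = stocked plots / total plots * 100
Stocking = 43 / 125 * 100
Stocking = 0.344 * 100 = 34.4%

34.4


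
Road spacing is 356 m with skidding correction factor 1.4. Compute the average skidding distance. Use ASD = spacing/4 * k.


Formula: ASD = (spacing / 4) * correction
Uncorrected distance = spacing / 4 = 356 / 4 = 89 m
ASD = 89 * 1.4 = 125 m

125


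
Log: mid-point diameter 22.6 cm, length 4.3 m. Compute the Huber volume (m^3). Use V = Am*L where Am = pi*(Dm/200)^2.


Huber: V = Am * L,  Am = pi*(Dm/200)^2
Am = pi*(22.6/200)^2 = 0.040115 m^2
V = 0.040115*4.3 = 0.1725 m^3

0.1725


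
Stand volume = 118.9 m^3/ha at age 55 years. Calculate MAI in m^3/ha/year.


Formula: MAI = Total Volume / Stand Age
MAI = 118.9 m^3/ha / 55 years
MAI = 2.16 m^3/ha/year

2.16


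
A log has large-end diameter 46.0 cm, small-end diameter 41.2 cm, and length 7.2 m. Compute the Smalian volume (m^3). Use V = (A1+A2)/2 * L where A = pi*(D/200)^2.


Smalian: V = (A1 + A2)/2 * L,  A = pi*(D/200)^2
A1 = pi*(46.0/200)^2 = 0.16619 m^2
A2 = pi*(41.2/200)^2 = 0.133317 m^2
V = (0.16619+0.133317)/2*7.2 = 1.0782 m^3

1.0782


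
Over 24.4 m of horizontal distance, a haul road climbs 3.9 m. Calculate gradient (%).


Formula: Gradient = rise / run * 100
Gradient = 3.9 / 24.4 * 100 = 16.0%

16.0


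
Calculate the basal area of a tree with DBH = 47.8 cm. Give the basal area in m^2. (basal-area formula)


Formula: BA = pi * (DBH/2)^2 / 10000  (cm^2 to m^2)
Radius = DBH/2 = 47.8/2 = 23.9 cm
BA = pi * 23.9^2 / 10000
   = 1794.5091 cm^2 / 10000
   = 0.1795 m^2

0.1795


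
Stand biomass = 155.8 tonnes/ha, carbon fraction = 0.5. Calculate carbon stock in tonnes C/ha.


Formula: Carbon Stock = Biomass * Carbon Fraction
C = 155.8 t/ha * 0.5
C = 77.9 t C/ha

77.9


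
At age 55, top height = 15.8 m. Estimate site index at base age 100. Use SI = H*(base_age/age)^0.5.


Formula: SI = H_dom * (base_age / age)^0.5
Age ratio = 100 / 55 = 1.81818
sqrt(age_ratio) = 1.3484
SI = 15.8 * 1.3484 = 21.3 m

21.3


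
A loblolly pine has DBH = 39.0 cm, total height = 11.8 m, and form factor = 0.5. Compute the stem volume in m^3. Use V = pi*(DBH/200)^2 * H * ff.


Formula: V = pi * (DBH/200)^2 * H * ff
Radius = DBH/200 = 39.0/200 = 0.195 m
Radius^2 = 0.195^2 = 0.038025 m^2
V = pi * 0.038025 * 11.8 * 0.5
V = 0.705 m^3

0.705


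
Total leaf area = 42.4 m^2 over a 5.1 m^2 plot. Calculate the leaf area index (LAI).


Formula: LAI = total leaf area / ground area  (dimensionless)
LAI = 42.4 m^2 / 5.1 m^2
LAI = 8.31

8.31


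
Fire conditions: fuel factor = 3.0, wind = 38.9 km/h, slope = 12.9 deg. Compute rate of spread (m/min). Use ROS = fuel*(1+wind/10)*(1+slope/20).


Formula: ROS = fuel * (1 + wind/10) * (1 + slope/20)
Wind factor = 1 + 38.9/10 = 4.89
Slope factor = 1 + 12.9/20 = 1.645
ROS = 3.0 * 4.89 * 1.645 = 24.13 m/min

24.13


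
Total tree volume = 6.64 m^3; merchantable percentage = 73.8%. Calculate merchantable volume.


Formula: MV = V_total * (merchantable_pct / 100)
Merchantable fraction = 73.8% / 100 = 0.738
MV = 6.64 m^3 * 0.738 = 4.9 m^3

4.9


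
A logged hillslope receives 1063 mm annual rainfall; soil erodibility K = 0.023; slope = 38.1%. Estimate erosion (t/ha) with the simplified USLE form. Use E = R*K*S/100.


Formula: E = R * K * S / 100  (simplified USLE)
R * K = 1063 * 0.023 = 24.449
E = 24.449 * 38.1 / 100 = 9.32 t/ha

9.32


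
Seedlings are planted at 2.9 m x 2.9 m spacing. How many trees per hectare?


Formula: TPH = 10000 m^2/ha / (spacing_x * spacing_y)
Area per tree = 2.9 m * 2.9 m = 8.41 m^2
TPH = 10000 / 8.41 = 1189 trees/ha

1189


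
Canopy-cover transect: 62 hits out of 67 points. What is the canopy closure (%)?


Formula: Canopy closure = covered points / total points * 100
Closure = 62 / 67 * 100
Closure = 0.9254 * 100 = 92.5%

92.5


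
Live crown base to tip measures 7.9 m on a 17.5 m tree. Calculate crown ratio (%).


Formula: Crown Ratio = (Crown Length / Total Height) * 100
CR = (7.9 m / 17.5 m) * 100
CR = 0.4514 * 100 = 45.1%

45.1


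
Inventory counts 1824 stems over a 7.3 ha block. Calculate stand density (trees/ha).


Formula: Stand Density = N_trees / Area_ha
Density = 1824 trees / 7.3 ha
Density = 250 trees/ha

250


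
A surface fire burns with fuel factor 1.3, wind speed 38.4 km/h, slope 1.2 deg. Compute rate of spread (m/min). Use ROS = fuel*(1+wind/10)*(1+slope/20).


Formula: ROS = fuel * (1 + wind/10) * (1 + slope/20)
Wind factor = 1 + 38.4/10 = 4.84
Slope factor = 1 + 1.2/20 = 1.06
ROS = 1.3 * 4.84 * 1.06 = 6.67 m/min

6.67


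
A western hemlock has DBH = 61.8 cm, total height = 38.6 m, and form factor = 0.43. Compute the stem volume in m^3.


Formula: V = pi * (DBH/200)^2 * H * ff
Radius = DBH/200 = 61.8/200 = 0.309 m
Radius^2 = 0.309^2 = 0.095481 m^2
V = pi * 0.095481 * 38.6 * 0.43
V = 4.979 m^3

4.979


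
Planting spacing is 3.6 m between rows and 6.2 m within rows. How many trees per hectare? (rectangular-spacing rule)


Formula: TPH = 10000 m^2/ha / (spacing_x * spacing_y)
Area per tree = 3.6 m * 6.2 m = 22.32 m^2
TPH = 10000 / 22.32 = 448 trees/ha

448


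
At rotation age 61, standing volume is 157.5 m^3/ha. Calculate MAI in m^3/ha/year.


Formula: MAI = Total Volume / Stand Age
MAI = 157.5 m^3/ha / 61 years
MAI = 2.58 m^3/ha/year

2.58


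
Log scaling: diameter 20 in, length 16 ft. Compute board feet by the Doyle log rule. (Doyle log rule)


Doyle: BF = (D - 4)^2 * L / 16
Adjusted diameter = 20 - 4 = 16 in
(D-4)^2 = 16^2 = 256
BF = 256 * 16 / 16 = 256 BF

256


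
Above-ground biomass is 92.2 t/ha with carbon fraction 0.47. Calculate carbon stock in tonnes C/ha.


Formula: Carbon Stock = Biomass * Carbon Fraction
C = 92.2 t/ha * 0.47
C = 43.3 t C/ha

43.3


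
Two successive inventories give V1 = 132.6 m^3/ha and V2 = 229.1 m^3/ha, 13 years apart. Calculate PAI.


Formula: PAI = (V_T2 - V_T1) / (T2 - T1)
Volume increment = 229.1 - 132.6 = 96.5 m^3/ha
PAI = 96.5 / 13 = 7.42 m^3/ha/year

7.42


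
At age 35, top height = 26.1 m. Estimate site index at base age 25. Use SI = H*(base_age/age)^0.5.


Formula: SI = H_dom * (base_age / age)^0.5
Age ratio = 25 / 35 = 0.71429
sqrt(age_ratio) = 0.84515
SI = 26.1 * 0.84515 = 22.1 m

22.1


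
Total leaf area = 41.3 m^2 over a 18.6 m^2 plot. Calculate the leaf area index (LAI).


Formula: LAI = total leaf area / ground area  (dimensionless)
LAI = 41.3 m^2 / 18.6 m^2
LAI = 2.22

2.22


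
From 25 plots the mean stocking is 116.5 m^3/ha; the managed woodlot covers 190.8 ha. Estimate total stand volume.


Formula: Total Volume = Mean Volume per ha * Total Area
Total Volume = 116.5 m^3/ha * 190.8 ha
Total Volume = 22228 m^3

22228


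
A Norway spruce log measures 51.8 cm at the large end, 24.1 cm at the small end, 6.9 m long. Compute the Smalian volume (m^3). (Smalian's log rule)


Smalian: V = (A1 + A2)/2 * L,  A = pi*(D/200)^2
A1 = pi*(51.8/200)^2 = 0.210741 m^2
A2 = pi*(24.1/200)^2 = 0.045617 m^2
V = (0.210741+0.045617)/2*6.9 = 0.8844 m^3

0.8844


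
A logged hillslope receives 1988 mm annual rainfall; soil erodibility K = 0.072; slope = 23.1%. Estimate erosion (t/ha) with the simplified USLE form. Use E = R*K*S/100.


Formula: E = R * K * S / 100  (simplified USLE)
R * K = 1988 * 0.072 = 143.136
E = 143.136 * 23.1 / 100 = 33.06 t/ha

33.06


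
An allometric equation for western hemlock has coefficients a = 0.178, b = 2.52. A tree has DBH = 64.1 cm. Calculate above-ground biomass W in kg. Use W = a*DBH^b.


Formula: W = a * DBH^b  (allometric power law)
DBH^b = 64.1^2.52 = 35750.5094
W = 0.178 * 35750.5094 = 6363.6 kg

6363.6


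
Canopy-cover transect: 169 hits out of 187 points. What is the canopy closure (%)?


Formula: Canopy closure = covered points / total points * 100
Closure = 169 / 187 * 100
Closure = 0.9037 * 100 = 90.4%

90.4


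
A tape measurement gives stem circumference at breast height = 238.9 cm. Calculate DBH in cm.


Formula: DBH = C / pi
DBH = 238.9 / pi
pi = 3.14159...
DBH = 76.0 cm

76.0


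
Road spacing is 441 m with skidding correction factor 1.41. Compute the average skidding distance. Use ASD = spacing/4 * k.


Formula: ASD = (spacing / 4) * correction
Uncorrected distance = spacing / 4 = 441 / 4 = 110.25 m
ASD = 110.25 * 1.41 = 155 m

155


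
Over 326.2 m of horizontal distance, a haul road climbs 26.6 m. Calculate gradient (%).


Formula: Gradient = rise / run * 100
Gradient = 26.6 / 326.2 * 100 = 8.2%

8.2
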